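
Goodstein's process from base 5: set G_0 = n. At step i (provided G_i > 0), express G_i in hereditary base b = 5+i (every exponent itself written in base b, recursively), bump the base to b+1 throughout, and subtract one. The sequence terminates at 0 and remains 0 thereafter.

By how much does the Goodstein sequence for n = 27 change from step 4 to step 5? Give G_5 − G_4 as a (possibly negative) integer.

(0) 27|_5 = 5^2 + 2 ↦ 6^2 + 2|_6 = 38 ⇒ 37
(1) 37|_6 = 6^2 + 1 ↦ 7^2 + 1|_7 = 50 ⇒ 49
(2) 49|_7 = 7^2 ↦ 8^2|_8 = 64 ⇒ 63
(3) 63|_8 = 7·8 + 7 ↦ 7·9 + 7|_9 = 70 ⇒ 69
(4) 69|_9 = 7·9 + 6 ↦ 7·10 + 6|_10 = 76 ⇒ 75

6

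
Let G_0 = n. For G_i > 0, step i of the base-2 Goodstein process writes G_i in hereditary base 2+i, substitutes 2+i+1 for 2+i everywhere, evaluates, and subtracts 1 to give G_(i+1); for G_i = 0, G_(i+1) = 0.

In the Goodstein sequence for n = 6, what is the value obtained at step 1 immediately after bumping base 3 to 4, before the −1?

258

G_0 = 6. HB_2(6) = 2^2 + 2. Bump = 30. G_1 = 29.
G_1 = 29. HB_3(29) = 3^3 + 2. Bump = 258. G_2 = 257.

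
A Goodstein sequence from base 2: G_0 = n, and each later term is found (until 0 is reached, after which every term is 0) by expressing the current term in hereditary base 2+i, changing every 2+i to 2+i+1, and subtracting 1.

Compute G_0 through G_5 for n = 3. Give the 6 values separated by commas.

(0) 3|_2 = 2 + 1 ↦ 3 + 1|_3 = 4 ⇒ 3
(1) 3|_3 = 3 ↦ 4|_4 = 4 ⇒ 3
(2) 3|_4 = 3 ↦ 3|_5 = 3 ⇒ 2
(3) 2|_5 = 2 ↦ 2|_6 = 2 ⇒ 1
(4) 1|_6 = 1 ↦ 1|_7 = 1 ⇒ 0

3, 3, 3, 2, 1, 0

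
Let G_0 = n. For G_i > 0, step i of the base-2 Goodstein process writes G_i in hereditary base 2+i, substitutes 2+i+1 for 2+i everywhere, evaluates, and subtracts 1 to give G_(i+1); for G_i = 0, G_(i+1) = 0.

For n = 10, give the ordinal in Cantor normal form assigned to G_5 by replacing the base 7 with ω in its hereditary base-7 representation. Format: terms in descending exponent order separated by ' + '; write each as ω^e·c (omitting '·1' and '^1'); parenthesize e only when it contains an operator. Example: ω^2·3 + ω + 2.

ω^ω·5 + ω^5·5 + ω^4·5 + ω^3·5 + ω^2·5 + ω·5 + 4

10 —HB2→ 2^(2 + 1) + 2 —bump→ 3^(3 + 1) + 3 = 84 —(−1)→ 83
83 —HB3→ 3^(3 + 1) + 2 —bump→ 4^(4 + 1) + 2 = 1026 —(−1)→ 1025
1025 —HB4→ 4^(4 + 1) + 1 —bump→ 5^(5 + 1) + 1 = 15626 —(−1)→ 15625
15625 —HB5→ 5^(5 + 1) —bump→ 6^(6 + 1) = 279936 —(−1)→ 279935
279935 —HB6→ 5·6^6 + 5·6^5 + 5·6^4 + 5·6^3 + 5·6^2 + 5·6 + 5 —bump→ 5·7^7 + 5·7^5 + 5·7^4 + 5·7^3 + 5·7^2 + 5·7 + 5 = 4215755 —(−1)→ 4215754
4215754 —HB7→ 5·7^7 + 5·7^5 + 5·7^4 + 5·7^3 + 5·7^2 + 5·7 + 4 —bump→ 5·8^8 + 5·8^5 + 5·8^4 + 5·8^3 + 5·8^2 + 5·8 + 4 = 84073324 —(−1)→ 84073323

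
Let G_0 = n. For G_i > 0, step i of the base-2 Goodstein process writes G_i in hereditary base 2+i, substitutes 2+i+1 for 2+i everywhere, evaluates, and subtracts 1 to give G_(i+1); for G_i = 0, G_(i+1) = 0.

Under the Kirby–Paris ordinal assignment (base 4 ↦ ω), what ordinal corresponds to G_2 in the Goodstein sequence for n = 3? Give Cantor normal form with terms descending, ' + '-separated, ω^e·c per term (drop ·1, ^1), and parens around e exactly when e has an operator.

base 2: 3 = 2 + 1; at 3: 3 + 1 = 4; next = 3
base 3: 3 = 3; at 4: 4 = 4; next = 3
base 4: 3 = 3; at 5: 3 = 3; next = 2

3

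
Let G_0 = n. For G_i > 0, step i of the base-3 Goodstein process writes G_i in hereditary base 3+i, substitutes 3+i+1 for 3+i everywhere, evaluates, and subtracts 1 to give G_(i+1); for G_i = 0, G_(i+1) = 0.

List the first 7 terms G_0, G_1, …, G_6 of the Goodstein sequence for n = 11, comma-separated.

11 —HB3→ 3^2 + 2 —bump→ 4^2 + 2 = 18 —(−1)→ 17
17 —HB4→ 4^2 + 1 —bump→ 5^2 + 1 = 26 —(−1)→ 25
25 —HB5→ 5^2 —bump→ 6^2 = 36 —(−1)→ 35
35 —HB6→ 5·6 + 5 —bump→ 5·7 + 5 = 40 —(−1)→ 39
39 —HB7→ 5·7 + 4 —bump→ 5·8 + 4 = 44 —(−1)→ 43
43 —HB8→ 5·8 + 3 —bump→ 5·9 + 3 = 48 —(−1)→ 47

11, 17, 25, 35, 39, 43, 47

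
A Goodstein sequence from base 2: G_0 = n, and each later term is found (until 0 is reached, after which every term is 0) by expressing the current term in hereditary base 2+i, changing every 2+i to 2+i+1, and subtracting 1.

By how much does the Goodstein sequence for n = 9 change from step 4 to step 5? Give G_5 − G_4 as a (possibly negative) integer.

(0) 9|_2 = 2^(2 + 1) + 1 ↦ 3^(3 + 1) + 1|_3 = 82 ⇒ 81
(1) 81|_3 = 3^(3 + 1) ↦ 4^(4 + 1)|_4 = 1024 ⇒ 1023
(2) 1023|_4 = 3·4^4 + 3·4^3 + 3·4^2 + 3·4 + 3 ↦ 3·5^5 + 3·5^3 + 3·5^2 + 3·5 + 3|_5 = 9843 ⇒ 9842
(3) 9842|_5 = 3·5^5 + 3·5^3 + 3·5^2 + 3·5 + 2 ↦ 3·6^6 + 3·6^3 + 3·6^2 + 3·6 + 2|_6 = 140744 ⇒ 140743
(4) 140743|_6 = 3·6^6 + 3·6^3 + 3·6^2 + 3·6 + 1 ↦ 3·7^7 + 3·7^3 + 3·7^2 + 3·7 + 1|_7 = 2471827 ⇒ 2471826

2331083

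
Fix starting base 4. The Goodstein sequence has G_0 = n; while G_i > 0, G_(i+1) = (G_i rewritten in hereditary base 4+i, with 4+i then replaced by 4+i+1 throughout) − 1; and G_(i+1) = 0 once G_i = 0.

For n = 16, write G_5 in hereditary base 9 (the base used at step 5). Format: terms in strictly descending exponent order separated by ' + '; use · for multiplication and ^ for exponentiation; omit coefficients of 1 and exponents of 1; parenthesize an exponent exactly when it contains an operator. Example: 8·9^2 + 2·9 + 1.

4·9

G_0=16  [base 4] 4^2  →[4↦5]→  5^2 = 25  −1 ⇒ G_1=24
G_1=24  [base 5] 4·5 + 4  →[5↦6]→  4·6 + 4 = 28  −1 ⇒ G_2=27
G_2=27  [base 6] 4·6 + 3  →[6↦7]→  4·7 + 3 = 31  −1 ⇒ G_3=30
G_3=30  [base 7] 4·7 + 2  →[7↦8]→  4·8 + 2 = 34  −1 ⇒ G_4=33
G_4=33  [base 8] 4·8 + 1  →[8↦9]→  4·9 + 1 = 37  −1 ⇒ G_5=36
G_5=36  [base 9] 4·9  →[9↦10]→  4·10 = 40  −1 ⇒ G_6=39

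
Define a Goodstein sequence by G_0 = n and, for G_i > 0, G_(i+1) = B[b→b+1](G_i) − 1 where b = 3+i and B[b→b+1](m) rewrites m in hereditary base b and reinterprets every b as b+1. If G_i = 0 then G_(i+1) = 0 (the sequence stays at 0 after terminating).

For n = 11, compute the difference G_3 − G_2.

10

G_0=11  [base 3] 3^2 + 2  →[3↦4]→  4^2 + 2 = 18  −1 ⇒ G_1=17
G_1=17  [base 4] 4^2 + 1  →[4↦5]→  5^2 + 1 = 26  −1 ⇒ G_2=25
G_2=25  [base 5] 5^2  →[5↦6]→  6^2 = 36  −1 ⇒ G_3=35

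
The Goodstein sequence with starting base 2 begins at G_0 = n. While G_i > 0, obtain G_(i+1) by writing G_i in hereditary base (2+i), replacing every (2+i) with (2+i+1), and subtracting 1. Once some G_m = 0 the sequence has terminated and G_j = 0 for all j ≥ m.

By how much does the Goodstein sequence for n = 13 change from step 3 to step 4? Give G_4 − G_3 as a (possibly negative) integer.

i=0: 13 = 2^(2 + 1) + 2^2 + 1 (b=2); 2→3: 3^(3 + 1) + 3^3 + 1 = 109; 109−1 = 108
i=1: 108 = 3^(3 + 1) + 3^3 (b=3); 3→4: 4^(4 + 1) + 4^4 = 1280; 1280−1 = 1279
i=2: 1279 = 4^(4 + 1) + 3·4^3 + 3·4^2 + 3·4 + 3 (b=4); 4→5: 5^(5 + 1) + 3·5^3 + 3·5^2 + 3·5 + 3 = 16093; 16093−1 = 16092
i=3: 16092 = 5^(5 + 1) + 3·5^3 + 3·5^2 + 3·5 + 2 (b=5); 5→6: 6^(6 + 1) + 3·6^3 + 3·6^2 + 3·6 + 2 = 280712; 280712−1 = 280711

264619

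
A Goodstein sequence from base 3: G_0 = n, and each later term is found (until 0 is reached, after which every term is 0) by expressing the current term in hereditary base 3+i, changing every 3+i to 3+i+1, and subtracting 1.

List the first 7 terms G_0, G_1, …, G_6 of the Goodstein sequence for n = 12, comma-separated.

i=0: 12 = 3^2 + 3 (b=3); 3→4: 4^2 + 4 = 20; 20−1 = 19
i=1: 19 = 4^2 + 3 (b=4); 4→5: 5^2 + 3 = 28; 28−1 = 27
i=2: 27 = 5^2 + 2 (b=5); 5→6: 6^2 + 2 = 38; 38−1 = 37
i=3: 37 = 6^2 + 1 (b=6); 6→7: 7^2 + 1 = 50; 50−1 = 49
i=4: 49 = 7^2 (b=7); 7→8: 8^2 = 64; 64−1 = 63
i=5: 63 = 7·8 + 7 (b=8); 8→9: 7·9 + 7 = 70; 70−1 = 69

12, 19, 27, 37, 49, 63, 69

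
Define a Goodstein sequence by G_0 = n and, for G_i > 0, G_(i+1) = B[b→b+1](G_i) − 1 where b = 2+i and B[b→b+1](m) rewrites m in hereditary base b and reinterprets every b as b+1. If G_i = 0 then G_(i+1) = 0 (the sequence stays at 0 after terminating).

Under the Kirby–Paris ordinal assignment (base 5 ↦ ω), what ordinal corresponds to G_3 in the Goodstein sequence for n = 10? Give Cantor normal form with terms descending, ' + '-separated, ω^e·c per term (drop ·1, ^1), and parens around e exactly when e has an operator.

ω^(ω + 1)

G_0=10  [base 2] 2^(2 + 1) + 2  →[2↦3]→  3^(3 + 1) + 3 = 84  −1 ⇒ G_1=83
G_1=83  [base 3] 3^(3 + 1) + 2  →[3↦4]→  4^(4 + 1) + 2 = 1026  −1 ⇒ G_2=1025
G_2=1025  [base 4] 4^(4 + 1) + 1  →[4↦5]→  5^(5 + 1) + 1 = 15626  −1 ⇒ G_3=15625
G_3=15625  [base 5] 5^(5 + 1)  →[5↦6]→  6^(6 + 1) = 279936  −1 ⇒ G_4=279935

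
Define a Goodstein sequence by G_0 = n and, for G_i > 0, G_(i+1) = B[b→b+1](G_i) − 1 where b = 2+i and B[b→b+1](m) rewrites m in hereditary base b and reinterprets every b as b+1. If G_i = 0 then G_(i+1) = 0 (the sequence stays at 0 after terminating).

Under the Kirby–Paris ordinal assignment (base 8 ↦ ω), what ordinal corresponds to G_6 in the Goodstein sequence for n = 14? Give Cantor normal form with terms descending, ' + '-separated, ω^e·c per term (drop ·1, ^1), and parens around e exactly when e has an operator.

base 2: 14 = 2^(2 + 1) + 2^2 + 2; at 3: 3^(3 + 1) + 3^3 + 3 = 111; next = 110
base 3: 110 = 3^(3 + 1) + 3^3 + 2; at 4: 4^(4 + 1) + 4^4 + 2 = 1282; next = 1281
base 4: 1281 = 4^(4 + 1) + 4^4 + 1; at 5: 5^(5 + 1) + 5^5 + 1 = 18751; next = 18750
base 5: 18750 = 5^(5 + 1) + 5^5; at 6: 6^(6 + 1) + 6^6 = 326592; next = 326591
base 6: 326591 = 6^(6 + 1) + 5·6^5 + 5·6^4 + 5·6^3 + 5·6^2 + 5·6 + 5; at 7: 7^(7 + 1) + 5·7^5 + 5·7^4 + 5·7^3 + 5·7^2 + 5·7 + 5 = 5862841; next = 5862840
base 7: 5862840 = 7^(7 + 1) + 5·7^5 + 5·7^4 + 5·7^3 + 5·7^2 + 5·7 + 4; at 8: 8^(8 + 1) + 5·8^5 + 5·8^4 + 5·8^3 + 5·8^2 + 5·8 + 4 = 134404972; next = 134404971
base 8: 134404971 = 8^(8 + 1) + 5·8^5 + 5·8^4 + 5·8^3 + 5·8^2 + 5·8 + 3; at 9: 9^(9 + 1) + 5·9^5 + 5·9^4 + 5·9^3 + 5·9^2 + 5·9 + 3 = 3487116549; next = 3487116548

ω^(ω + 1) + ω^5·5 + ω^4·5 + ω^3·5 + ω^2·5 + ω·5 + 3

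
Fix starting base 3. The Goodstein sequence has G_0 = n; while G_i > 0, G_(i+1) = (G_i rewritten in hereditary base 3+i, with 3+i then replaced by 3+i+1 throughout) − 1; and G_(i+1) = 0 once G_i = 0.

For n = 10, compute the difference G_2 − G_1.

8

[0] 10 ≡ 3^2 + 1 (base 3). Lift 4: 17. −1: 16.
[1] 16 ≡ 4^2 (base 4). Lift 5: 25. −1: 24.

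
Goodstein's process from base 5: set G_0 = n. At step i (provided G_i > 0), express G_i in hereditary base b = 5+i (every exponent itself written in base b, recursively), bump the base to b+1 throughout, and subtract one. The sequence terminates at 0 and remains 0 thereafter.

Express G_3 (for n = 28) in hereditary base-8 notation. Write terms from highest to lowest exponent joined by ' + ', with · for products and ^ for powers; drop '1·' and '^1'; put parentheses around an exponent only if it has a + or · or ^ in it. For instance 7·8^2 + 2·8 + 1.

step 0: 28 = 5^2 + 3; sub 6 for 5: 6^2 + 3; = 39; G_1 = 39−1 = 38
step 1: 38 = 6^2 + 2; sub 7 for 6: 7^2 + 2; = 51; G_2 = 51−1 = 50
step 2: 50 = 7^2 + 1; sub 8 for 7: 8^2 + 1; = 65; G_3 = 65−1 = 64
step 3: 64 = 8^2; sub 9 for 8: 9^2; = 81; G_4 = 81−1 = 80

8^2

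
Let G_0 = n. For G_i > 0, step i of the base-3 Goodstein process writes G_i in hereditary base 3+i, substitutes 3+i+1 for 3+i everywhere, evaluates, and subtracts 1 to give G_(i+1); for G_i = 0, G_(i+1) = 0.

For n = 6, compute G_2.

7

(0) 6|_3 = 2·3 ↦ 2·4|_4 = 8 ⇒ 7
(1) 7|_4 = 4 + 3 ↦ 5 + 3|_5 = 8 ⇒ 7
(2) 7|_5 = 5 + 2 ↦ 6 + 2|_6 = 8 ⇒ 7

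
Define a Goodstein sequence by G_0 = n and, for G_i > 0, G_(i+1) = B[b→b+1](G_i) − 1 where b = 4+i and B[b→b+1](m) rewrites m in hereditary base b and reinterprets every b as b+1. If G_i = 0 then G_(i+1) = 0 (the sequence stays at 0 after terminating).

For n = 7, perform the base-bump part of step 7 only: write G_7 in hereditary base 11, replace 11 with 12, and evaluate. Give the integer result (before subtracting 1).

4

(0) 7|_4 = 4 + 3 ↦ 5 + 3|_5 = 8 ⇒ 7
(1) 7|_5 = 5 + 2 ↦ 6 + 2|_6 = 8 ⇒ 7
(2) 7|_6 = 6 + 1 ↦ 7 + 1|_7 = 8 ⇒ 7
(3) 7|_7 = 7 ↦ 8|_8 = 8 ⇒ 7
(4) 7|_8 = 7 ↦ 7|_9 = 7 ⇒ 6
(5) 6|_9 = 6 ↦ 6|_10 = 6 ⇒ 5
(6) 5|_10 = 5 ↦ 5|_11 = 5 ⇒ 4
(7) 4|_11 = 4 ↦ 4|_12 = 4 ⇒ 3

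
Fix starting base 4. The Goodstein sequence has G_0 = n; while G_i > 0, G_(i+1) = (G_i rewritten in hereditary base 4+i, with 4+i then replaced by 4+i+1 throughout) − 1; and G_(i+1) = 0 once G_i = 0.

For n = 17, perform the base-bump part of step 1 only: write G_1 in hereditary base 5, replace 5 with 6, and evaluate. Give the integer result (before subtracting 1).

36

(0) 17|_4 = 4^2 + 1 ↦ 5^2 + 1|_5 = 26 ⇒ 25
(1) 25|_5 = 5^2 ↦ 6^2|_6 = 36 ⇒ 35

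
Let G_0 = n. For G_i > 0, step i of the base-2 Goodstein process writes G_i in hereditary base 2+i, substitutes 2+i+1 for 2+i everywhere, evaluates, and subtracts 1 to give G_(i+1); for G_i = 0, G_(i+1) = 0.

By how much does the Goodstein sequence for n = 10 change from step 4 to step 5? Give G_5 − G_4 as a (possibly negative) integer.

G_0 = 10. HB_2(10) = 2^(2 + 1) + 2. Bump = 84. G_1 = 83.
G_1 = 83. HB_3(83) = 3^(3 + 1) + 2. Bump = 1026. G_2 = 1025.
G_2 = 1025. HB_4(1025) = 4^(4 + 1) + 1. Bump = 15626. G_3 = 15625.
G_3 = 15625. HB_5(15625) = 5^(5 + 1). Bump = 279936. G_4 = 279935.
G_4 = 279935. HB_6(279935) = 5·6^6 + 5·6^5 + 5·6^4 + 5·6^3 + 5·6^2 + 5·6 + 5. Bump = 4215755. G_5 = 4215754.

3935819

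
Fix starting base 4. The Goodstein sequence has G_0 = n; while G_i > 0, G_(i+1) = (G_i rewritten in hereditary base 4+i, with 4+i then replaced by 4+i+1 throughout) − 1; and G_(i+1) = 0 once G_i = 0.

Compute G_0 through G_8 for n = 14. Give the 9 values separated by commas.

14, 16, 18, 20, 21, 22, 23, 24, 25

G_0 = 14. HB_4(14) = 3·4 + 2. Bump = 17. G_1 = 16.
G_1 = 16. HB_5(16) = 3·5 + 1. Bump = 19. G_2 = 18.
G_2 = 18. HB_6(18) = 3·6. Bump = 21. G_3 = 20.
G_3 = 20. HB_7(20) = 2·7 + 6. Bump = 22. G_4 = 21.
G_4 = 21. HB_8(21) = 2·8 + 5. Bump = 23. G_5 = 22.
G_5 = 22. HB_9(22) = 2·9 + 4. Bump = 24. G_6 = 23.
G_6 = 23. HB_10(23) = 2·10 + 3. Bump = 25. G_7 = 24.
G_7 = 24. HB_11(24) = 2·11 + 2. Bump = 26. G_8 = 25.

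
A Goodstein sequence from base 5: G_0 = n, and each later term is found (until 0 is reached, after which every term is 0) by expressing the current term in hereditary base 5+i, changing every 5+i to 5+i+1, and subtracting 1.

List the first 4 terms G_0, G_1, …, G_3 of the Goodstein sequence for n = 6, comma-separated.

6, 6, 6, 5

base 5: 6 = 5 + 1; at 6: 6 + 1 = 7; next = 6
base 6: 6 = 6; at 7: 7 = 7; next = 6
base 7: 6 = 6; at 8: 6 = 6; next = 5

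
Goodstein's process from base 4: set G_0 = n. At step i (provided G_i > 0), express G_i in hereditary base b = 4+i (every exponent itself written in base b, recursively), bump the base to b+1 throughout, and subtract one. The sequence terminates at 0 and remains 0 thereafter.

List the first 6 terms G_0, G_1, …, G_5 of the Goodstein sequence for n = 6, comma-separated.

G_0=6  [base 4] 4 + 2  →[4↦5]→  5 + 2 = 7  −1 ⇒ G_1=6
G_1=6  [base 5] 5 + 1  →[5↦6]→  6 + 1 = 7  −1 ⇒ G_2=6
G_2=6  [base 6] 6  →[6↦7]→  7 = 7  −1 ⇒ G_3=6
G_3=6  [base 7] 6  →[7↦8]→  6 = 6  −1 ⇒ G_4=5
G_4=5  [base 8] 5  →[8↦9]→  5 = 5  −1 ⇒ G_5=4

6, 6, 6, 6, 5, 4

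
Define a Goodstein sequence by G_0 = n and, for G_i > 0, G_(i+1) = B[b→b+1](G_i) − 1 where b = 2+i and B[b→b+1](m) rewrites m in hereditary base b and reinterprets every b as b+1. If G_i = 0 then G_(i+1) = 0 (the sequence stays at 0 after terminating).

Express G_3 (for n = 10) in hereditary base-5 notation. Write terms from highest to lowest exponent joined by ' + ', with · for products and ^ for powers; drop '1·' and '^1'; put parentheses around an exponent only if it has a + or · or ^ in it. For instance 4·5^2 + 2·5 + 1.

i=0: 10 = 2^(2 + 1) + 2 (b=2); 2→3: 3^(3 + 1) + 3 = 84; 84−1 = 83
i=1: 83 = 3^(3 + 1) + 2 (b=3); 3→4: 4^(4 + 1) + 2 = 1026; 1026−1 = 1025
i=2: 1025 = 4^(4 + 1) + 1 (b=4); 4→5: 5^(5 + 1) + 1 = 15626; 15626−1 = 15625
i=3: 15625 = 5^(5 + 1) (b=5); 5→6: 6^(6 + 1) = 279936; 279936−1 = 279935

5^(5 + 1)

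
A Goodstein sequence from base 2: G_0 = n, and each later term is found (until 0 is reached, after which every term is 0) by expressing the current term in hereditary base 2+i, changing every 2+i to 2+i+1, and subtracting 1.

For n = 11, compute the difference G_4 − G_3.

264310

i=0: 11 = 2^(2 + 1) + 2 + 1 (b=2); 2→3: 3^(3 + 1) + 3 + 1 = 85; 85−1 = 84
i=1: 84 = 3^(3 + 1) + 3 (b=3); 3→4: 4^(4 + 1) + 4 = 1028; 1028−1 = 1027
i=2: 1027 = 4^(4 + 1) + 3 (b=4); 4→5: 5^(5 + 1) + 3 = 15628; 15628−1 = 15627
i=3: 15627 = 5^(5 + 1) + 2 (b=5); 5→6: 6^(6 + 1) + 2 = 279938; 279938−1 = 279937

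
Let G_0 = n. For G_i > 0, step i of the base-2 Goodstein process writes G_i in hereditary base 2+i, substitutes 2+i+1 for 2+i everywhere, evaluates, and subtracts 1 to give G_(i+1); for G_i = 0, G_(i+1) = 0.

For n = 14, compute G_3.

[0] 14 ≡ 2^(2 + 1) + 2^2 + 2 (base 2). Lift 3: 111. −1: 110.
[1] 110 ≡ 3^(3 + 1) + 3^3 + 2 (base 3). Lift 4: 1282. −1: 1281.
[2] 1281 ≡ 4^(4 + 1) + 4^4 + 1 (base 4). Lift 5: 18751. −1: 18750.
[3] 18750 ≡ 5^(5 + 1) + 5^5 (base 5). Lift 6: 326592. −1: 326591.

18750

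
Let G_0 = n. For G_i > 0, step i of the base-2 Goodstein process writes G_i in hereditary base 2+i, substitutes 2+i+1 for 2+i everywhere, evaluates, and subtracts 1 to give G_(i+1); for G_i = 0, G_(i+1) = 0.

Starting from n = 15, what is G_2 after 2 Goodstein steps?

1283

(0) 15|_2 = 2^(2 + 1) + 2^2 + 2 + 1 ↦ 3^(3 + 1) + 3^3 + 3 + 1|_3 = 112 ⇒ 111
(1) 111|_3 = 3^(3 + 1) + 3^3 + 3 ↦ 4^(4 + 1) + 4^4 + 4|_4 = 1284 ⇒ 1283
(2) 1283|_4 = 4^(4 + 1) + 4^4 + 3 ↦ 5^(5 + 1) + 5^5 + 3|_5 = 18753 ⇒ 18752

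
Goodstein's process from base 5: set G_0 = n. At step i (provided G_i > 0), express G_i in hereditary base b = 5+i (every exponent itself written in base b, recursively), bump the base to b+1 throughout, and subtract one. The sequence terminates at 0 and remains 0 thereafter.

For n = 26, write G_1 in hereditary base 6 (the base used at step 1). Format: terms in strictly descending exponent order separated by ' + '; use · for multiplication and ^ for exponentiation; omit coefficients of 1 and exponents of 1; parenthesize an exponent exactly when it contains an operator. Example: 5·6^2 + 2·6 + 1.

i=0: 26 = 5^2 + 1 (b=5); 5→6: 6^2 + 1 = 37; 37−1 = 36
i=1: 36 = 6^2 (b=6); 6→7: 7^2 = 49; 49−1 = 48

6^2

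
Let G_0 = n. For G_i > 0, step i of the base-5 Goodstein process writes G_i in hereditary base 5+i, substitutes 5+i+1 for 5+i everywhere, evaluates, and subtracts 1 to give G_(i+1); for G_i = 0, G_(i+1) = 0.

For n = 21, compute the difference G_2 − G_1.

step 0: 21 = 4·5 + 1; sub 6 for 5: 4·6 + 1; = 25; G_1 = 25−1 = 24
step 1: 24 = 4·6; sub 7 for 6: 4·7; = 28; G_2 = 28−1 = 27

3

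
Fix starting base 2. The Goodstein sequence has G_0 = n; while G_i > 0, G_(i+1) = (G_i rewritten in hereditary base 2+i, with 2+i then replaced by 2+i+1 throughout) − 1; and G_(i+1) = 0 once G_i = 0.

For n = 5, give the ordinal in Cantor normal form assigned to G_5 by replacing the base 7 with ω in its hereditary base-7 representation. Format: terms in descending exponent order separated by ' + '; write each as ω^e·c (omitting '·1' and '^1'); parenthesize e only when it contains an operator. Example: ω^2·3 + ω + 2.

[0] 5 ≡ 2^2 + 1 (base 2). Lift 3: 28. −1: 27.
[1] 27 ≡ 3^3 (base 3). Lift 4: 256. −1: 255.
[2] 255 ≡ 3·4^3 + 3·4^2 + 3·4 + 3 (base 4). Lift 5: 468. −1: 467.
[3] 467 ≡ 3·5^3 + 3·5^2 + 3·5 + 2 (base 5). Lift 6: 776. −1: 775.
[4] 775 ≡ 3·6^3 + 3·6^2 + 3·6 + 1 (base 6). Lift 7: 1198. −1: 1197.
[5] 1197 ≡ 3·7^3 + 3·7^2 + 3·7 (base 7). Lift 8: 1752. −1: 1751.

ω^3·3 + ω^2·3 + ω·3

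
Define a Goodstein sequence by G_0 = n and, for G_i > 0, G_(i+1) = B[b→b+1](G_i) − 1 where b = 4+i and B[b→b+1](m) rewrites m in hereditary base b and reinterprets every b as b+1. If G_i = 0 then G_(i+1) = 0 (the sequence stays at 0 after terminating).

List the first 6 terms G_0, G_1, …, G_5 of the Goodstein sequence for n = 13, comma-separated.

13, 15, 17, 18, 19, 20

G_0=13  [base 4] 3·4 + 1  →[4↦5]→  3·5 + 1 = 16  −1 ⇒ G_1=15
G_1=15  [base 5] 3·5  →[5↦6]→  3·6 = 18  −1 ⇒ G_2=17
G_2=17  [base 6] 2·6 + 5  →[6↦7]→  2·7 + 5 = 19  −1 ⇒ G_3=18
G_3=18  [base 7] 2·7 + 4  →[7↦8]→  2·8 + 4 = 20  −1 ⇒ G_4=19
G_4=19  [base 8] 2·8 + 3  →[8↦9]→  2·9 + 3 = 21  −1 ⇒ G_5=20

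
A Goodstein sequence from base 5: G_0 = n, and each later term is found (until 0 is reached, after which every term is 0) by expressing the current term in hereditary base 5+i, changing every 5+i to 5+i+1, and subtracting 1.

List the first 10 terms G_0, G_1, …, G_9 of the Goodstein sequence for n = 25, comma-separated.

25, 35, 39, 43, 47, 51, 55, 59, 62, 65

i=0: 25 = 5^2 (b=5); 5→6: 6^2 = 36; 36−1 = 35
i=1: 35 = 5·6 + 5 (b=6); 6→7: 5·7 + 5 = 40; 40−1 = 39
i=2: 39 = 5·7 + 4 (b=7); 7→8: 5·8 + 4 = 44; 44−1 = 43
i=3: 43 = 5·8 + 3 (b=8); 8→9: 5·9 + 3 = 48; 48−1 = 47
i=4: 47 = 5·9 + 2 (b=9); 9→10: 5·10 + 2 = 52; 52−1 = 51
i=5: 51 = 5·10 + 1 (b=10); 10→11: 5·11 + 1 = 56; 56−1 = 55
i=6: 55 = 5·11 (b=11); 11→12: 5·12 = 60; 60−1 = 59
i=7: 59 = 4·12 + 11 (b=12); 12→13: 4·13 + 11 = 63; 63−1 = 62
i=8: 62 = 4·13 + 10 (b=13); 13→14: 4·14 + 10 = 66; 66−1 = 65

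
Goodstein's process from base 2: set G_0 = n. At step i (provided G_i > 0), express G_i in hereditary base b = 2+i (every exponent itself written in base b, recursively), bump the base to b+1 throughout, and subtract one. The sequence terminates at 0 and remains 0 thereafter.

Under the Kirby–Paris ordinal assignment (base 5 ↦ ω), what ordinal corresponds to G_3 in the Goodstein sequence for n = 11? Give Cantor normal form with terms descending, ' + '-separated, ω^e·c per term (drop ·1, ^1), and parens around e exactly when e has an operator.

G_0 = 11. HB_2(11) = 2^(2 + 1) + 2 + 1. Bump = 85. G_1 = 84.
G_1 = 84. HB_3(84) = 3^(3 + 1) + 3. Bump = 1028. G_2 = 1027.
G_2 = 1027. HB_4(1027) = 4^(4 + 1) + 3. Bump = 15628. G_3 = 15627.
G_3 = 15627. HB_5(15627) = 5^(5 + 1) + 2. Bump = 279938. G_4 = 279937.

ω^(ω + 1) + 2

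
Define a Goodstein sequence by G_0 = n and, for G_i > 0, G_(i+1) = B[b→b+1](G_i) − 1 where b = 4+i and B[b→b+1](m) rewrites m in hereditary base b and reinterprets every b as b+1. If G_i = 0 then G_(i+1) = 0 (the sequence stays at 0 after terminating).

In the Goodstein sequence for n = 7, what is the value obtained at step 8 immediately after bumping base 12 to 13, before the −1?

3

(0) 7|_4 = 4 + 3 ↦ 5 + 3|_5 = 8 ⇒ 7
(1) 7|_5 = 5 + 2 ↦ 6 + 2|_6 = 8 ⇒ 7
(2) 7|_6 = 6 + 1 ↦ 7 + 1|_7 = 8 ⇒ 7
(3) 7|_7 = 7 ↦ 8|_8 = 8 ⇒ 7
(4) 7|_8 = 7 ↦ 7|_9 = 7 ⇒ 6
(5) 6|_9 = 6 ↦ 6|_10 = 6 ⇒ 5
(6) 5|_10 = 5 ↦ 5|_11 = 5 ⇒ 4
(7) 4|_11 = 4 ↦ 4|_12 = 4 ⇒ 3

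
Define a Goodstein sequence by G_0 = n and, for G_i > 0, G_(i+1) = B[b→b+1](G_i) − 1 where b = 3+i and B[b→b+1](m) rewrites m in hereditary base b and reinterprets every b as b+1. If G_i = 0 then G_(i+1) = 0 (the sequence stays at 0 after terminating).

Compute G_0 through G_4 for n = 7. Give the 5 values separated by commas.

G_0 = 7. HB_3(7) = 2·3 + 1. Bump = 9. G_1 = 8.
G_1 = 8. HB_4(8) = 2·4. Bump = 10. G_2 = 9.
G_2 = 9. HB_5(9) = 5 + 4. Bump = 10. G_3 = 9.
G_3 = 9. HB_6(9) = 6 + 3. Bump = 10. G_4 = 9.

7, 8, 9, 9, 9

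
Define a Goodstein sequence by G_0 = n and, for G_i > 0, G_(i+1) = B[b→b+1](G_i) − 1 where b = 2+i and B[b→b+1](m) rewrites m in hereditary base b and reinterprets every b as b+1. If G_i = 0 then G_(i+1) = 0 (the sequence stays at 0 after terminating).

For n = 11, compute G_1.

11 —HB2→ 2^(2 + 1) + 2 + 1 —bump→ 3^(3 + 1) + 3 + 1 = 85 —(−1)→ 84
84 —HB3→ 3^(3 + 1) + 3 —bump→ 4^(4 + 1) + 4 = 1028 —(−1)→ 1027

84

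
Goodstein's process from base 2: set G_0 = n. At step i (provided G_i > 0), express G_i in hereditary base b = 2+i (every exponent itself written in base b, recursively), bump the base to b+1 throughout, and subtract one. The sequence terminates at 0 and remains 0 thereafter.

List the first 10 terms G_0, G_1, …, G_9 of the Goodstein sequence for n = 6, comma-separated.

6 —HB2→ 2^2 + 2 —bump→ 3^3 + 3 = 30 —(−1)→ 29
29 —HB3→ 3^3 + 2 —bump→ 4^4 + 2 = 258 —(−1)→ 257
257 —HB4→ 4^4 + 1 —bump→ 5^5 + 1 = 3126 —(−1)→ 3125
3125 —HB5→ 5^5 —bump→ 6^6 = 46656 —(−1)→ 46655
46655 —HB6→ 5·6^5 + 5·6^4 + 5·6^3 + 5·6^2 + 5·6 + 5 —bump→ 5·7^5 + 5·7^4 + 5·7^3 + 5·7^2 + 5·7 + 5 = 98040 —(−1)→ 98039
98039 —HB7→ 5·7^5 + 5·7^4 + 5·7^3 + 5·7^2 + 5·7 + 4 —bump→ 5·8^5 + 5·8^4 + 5·8^3 + 5·8^2 + 5·8 + 4 = 187244 —(−1)→ 187243
187243 —HB8→ 5·8^5 + 5·8^4 + 5·8^3 + 5·8^2 + 5·8 + 3 —bump→ 5·9^5 + 5·9^4 + 5·9^3 + 5·9^2 + 5·9 + 3 = 332148 —(−1)→ 332147
332147 —HB9→ 5·9^5 + 5·9^4 + 5·9^3 + 5·9^2 + 5·9 + 2 —bump→ 5·10^5 + 5·10^4 + 5·10^3 + 5·10^2 + 5·10 + 2 = 555552 —(−1)→ 555551
555551 —HB10→ 5·10^5 + 5·10^4 + 5·10^3 + 5·10^2 + 5·10 + 1 —bump→ 5·11^5 + 5·11^4 + 5·11^3 + 5·11^2 + 5·11 + 1 = 885776 —(−1)→ 885775

6, 29, 257, 3125, 46655, 98039, 187243, 332147, 555551, 885775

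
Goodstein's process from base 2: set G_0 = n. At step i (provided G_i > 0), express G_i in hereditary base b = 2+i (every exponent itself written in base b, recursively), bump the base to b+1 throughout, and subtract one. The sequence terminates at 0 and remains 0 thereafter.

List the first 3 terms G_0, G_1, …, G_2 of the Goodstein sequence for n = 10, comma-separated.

10, 83, 1025

i=0: 10 = 2^(2 + 1) + 2 (b=2); 2→3: 3^(3 + 1) + 3 = 84; 84−1 = 83
i=1: 83 = 3^(3 + 1) + 2 (b=3); 3→4: 4^(4 + 1) + 2 = 1026; 1026−1 = 1025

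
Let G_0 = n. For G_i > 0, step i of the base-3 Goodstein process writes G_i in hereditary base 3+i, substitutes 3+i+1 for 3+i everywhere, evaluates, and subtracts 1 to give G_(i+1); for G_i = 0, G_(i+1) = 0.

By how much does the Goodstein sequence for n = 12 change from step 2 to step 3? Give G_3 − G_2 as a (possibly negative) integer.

[0] 12 ≡ 3^2 + 3 (base 3). Lift 4: 20. −1: 19.
[1] 19 ≡ 4^2 + 3 (base 4). Lift 5: 28. −1: 27.
[2] 27 ≡ 5^2 + 2 (base 5). Lift 6: 38. −1: 37.

10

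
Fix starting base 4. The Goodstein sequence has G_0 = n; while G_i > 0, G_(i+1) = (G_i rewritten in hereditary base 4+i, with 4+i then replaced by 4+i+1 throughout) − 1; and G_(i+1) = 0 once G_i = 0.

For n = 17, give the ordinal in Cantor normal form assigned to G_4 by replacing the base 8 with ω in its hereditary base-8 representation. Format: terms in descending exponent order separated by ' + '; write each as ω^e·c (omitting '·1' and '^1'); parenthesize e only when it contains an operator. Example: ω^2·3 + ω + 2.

ω·5 + 3

G_0=17  [base 4] 4^2 + 1  →[4↦5]→  5^2 + 1 = 26  −1 ⇒ G_1=25
G_1=25  [base 5] 5^2  →[5↦6]→  6^2 = 36  −1 ⇒ G_2=35
G_2=35  [base 6] 5·6 + 5  →[6↦7]→  5·7 + 5 = 40  −1 ⇒ G_3=39
G_3=39  [base 7] 5·7 + 4  →[7↦8]→  5·8 + 4 = 44  −1 ⇒ G_4=43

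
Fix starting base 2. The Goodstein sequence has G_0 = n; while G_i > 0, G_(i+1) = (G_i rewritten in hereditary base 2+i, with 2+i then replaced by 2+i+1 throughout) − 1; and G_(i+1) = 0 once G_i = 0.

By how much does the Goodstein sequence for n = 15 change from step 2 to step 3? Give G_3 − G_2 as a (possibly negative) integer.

17469

G_0 = 15. HB_2(15) = 2^(2 + 1) + 2^2 + 2 + 1. Bump = 112. G_1 = 111.
G_1 = 111. HB_3(111) = 3^(3 + 1) + 3^3 + 3. Bump = 1284. G_2 = 1283.
G_2 = 1283. HB_4(1283) = 4^(4 + 1) + 4^4 + 3. Bump = 18753. G_3 = 18752.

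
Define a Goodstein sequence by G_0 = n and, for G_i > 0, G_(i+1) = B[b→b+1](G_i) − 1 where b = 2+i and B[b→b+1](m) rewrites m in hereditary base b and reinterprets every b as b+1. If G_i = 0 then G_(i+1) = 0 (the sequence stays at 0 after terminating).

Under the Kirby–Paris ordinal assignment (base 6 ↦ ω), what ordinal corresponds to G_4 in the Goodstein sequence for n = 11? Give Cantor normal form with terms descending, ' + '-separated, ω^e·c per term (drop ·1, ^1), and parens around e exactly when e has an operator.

(0) 11|_2 = 2^(2 + 1) + 2 + 1 ↦ 3^(3 + 1) + 3 + 1|_3 = 85 ⇒ 84
(1) 84|_3 = 3^(3 + 1) + 3 ↦ 4^(4 + 1) + 4|_4 = 1028 ⇒ 1027
(2) 1027|_4 = 4^(4 + 1) + 3 ↦ 5^(5 + 1) + 3|_5 = 15628 ⇒ 15627
(3) 15627|_5 = 5^(5 + 1) + 2 ↦ 6^(6 + 1) + 2|_6 = 279938 ⇒ 279937
(4) 279937|_6 = 6^(6 + 1) + 1 ↦ 7^(7 + 1) + 1|_7 = 5764802 ⇒ 5764801

ω^(ω + 1) + 1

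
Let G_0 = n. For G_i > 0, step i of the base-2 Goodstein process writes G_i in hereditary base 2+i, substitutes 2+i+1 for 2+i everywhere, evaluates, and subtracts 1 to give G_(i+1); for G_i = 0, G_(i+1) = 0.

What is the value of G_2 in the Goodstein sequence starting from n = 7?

259

step 0: 7 = 2^2 + 2 + 1; sub 3 for 2: 3^3 + 3 + 1; = 31; G_1 = 31−1 = 30
step 1: 30 = 3^3 + 3; sub 4 for 3: 4^4 + 4; = 260; G_2 = 260−1 = 259
step 2: 259 = 4^4 + 3; sub 5 for 4: 5^5 + 3; = 3128; G_3 = 3128−1 = 3127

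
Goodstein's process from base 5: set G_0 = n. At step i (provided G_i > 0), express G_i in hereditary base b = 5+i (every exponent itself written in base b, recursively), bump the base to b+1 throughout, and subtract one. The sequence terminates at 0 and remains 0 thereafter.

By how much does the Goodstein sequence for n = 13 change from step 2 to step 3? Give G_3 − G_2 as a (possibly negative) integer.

i=0: 13 = 2·5 + 3 (b=5); 5→6: 2·6 + 3 = 15; 15−1 = 14
i=1: 14 = 2·6 + 2 (b=6); 6→7: 2·7 + 2 = 16; 16−1 = 15
i=2: 15 = 2·7 + 1 (b=7); 7→8: 2·8 + 1 = 17; 17−1 = 16

1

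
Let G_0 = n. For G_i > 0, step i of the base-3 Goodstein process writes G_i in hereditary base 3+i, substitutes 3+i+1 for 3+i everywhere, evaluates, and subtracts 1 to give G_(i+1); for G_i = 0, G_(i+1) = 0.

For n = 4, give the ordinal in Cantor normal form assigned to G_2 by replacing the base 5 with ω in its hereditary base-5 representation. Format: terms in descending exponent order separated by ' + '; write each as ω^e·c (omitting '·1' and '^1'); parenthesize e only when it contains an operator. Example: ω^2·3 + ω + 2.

G_0=4  [base 3] 3 + 1  →[3↦4]→  4 + 1 = 5  −1 ⇒ G_1=4
G_1=4  [base 4] 4  →[4↦5]→  5 = 5  −1 ⇒ G_2=4
G_2=4  [base 5] 4  →[5↦6]→  4 = 4  −1 ⇒ G_3=3

4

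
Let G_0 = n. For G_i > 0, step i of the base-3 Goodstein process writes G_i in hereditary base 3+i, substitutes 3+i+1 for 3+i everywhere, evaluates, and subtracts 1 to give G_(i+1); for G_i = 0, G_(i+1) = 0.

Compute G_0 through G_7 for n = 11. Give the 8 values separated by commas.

(0) 11|_3 = 3^2 + 2 ↦ 4^2 + 2|_4 = 18 ⇒ 17
(1) 17|_4 = 4^2 + 1 ↦ 5^2 + 1|_5 = 26 ⇒ 25
(2) 25|_5 = 5^2 ↦ 6^2|_6 = 36 ⇒ 35
(3) 35|_6 = 5·6 + 5 ↦ 5·7 + 5|_7 = 40 ⇒ 39
(4) 39|_7 = 5·7 + 4 ↦ 5·8 + 4|_8 = 44 ⇒ 43
(5) 43|_8 = 5·8 + 3 ↦ 5·9 + 3|_9 = 48 ⇒ 47
(6) 47|_9 = 5·9 + 2 ↦ 5·10 + 2|_10 = 52 ⇒ 51

11, 17, 25, 35, 39, 43, 47, 51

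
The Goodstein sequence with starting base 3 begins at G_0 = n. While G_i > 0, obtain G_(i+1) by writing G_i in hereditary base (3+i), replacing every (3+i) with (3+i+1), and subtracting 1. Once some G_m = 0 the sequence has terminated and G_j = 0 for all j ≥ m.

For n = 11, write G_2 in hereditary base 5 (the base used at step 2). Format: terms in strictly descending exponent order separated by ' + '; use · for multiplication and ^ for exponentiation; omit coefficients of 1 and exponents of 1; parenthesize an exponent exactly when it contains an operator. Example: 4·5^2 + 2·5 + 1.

5^2

[0] 11 ≡ 3^2 + 2 (base 3). Lift 4: 18. −1: 17.
[1] 17 ≡ 4^2 + 1 (base 4). Lift 5: 26. −1: 25.
[2] 25 ≡ 5^2 (base 5). Lift 6: 36. −1: 35.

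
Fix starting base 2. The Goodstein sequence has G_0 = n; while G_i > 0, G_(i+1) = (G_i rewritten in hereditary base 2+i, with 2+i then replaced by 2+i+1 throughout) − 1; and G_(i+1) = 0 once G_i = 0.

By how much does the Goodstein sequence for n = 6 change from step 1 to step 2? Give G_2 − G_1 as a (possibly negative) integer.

[0] 6 ≡ 2^2 + 2 (base 2). Lift 3: 30. −1: 29.
[1] 29 ≡ 3^3 + 2 (base 3). Lift 4: 258. −1: 257.

228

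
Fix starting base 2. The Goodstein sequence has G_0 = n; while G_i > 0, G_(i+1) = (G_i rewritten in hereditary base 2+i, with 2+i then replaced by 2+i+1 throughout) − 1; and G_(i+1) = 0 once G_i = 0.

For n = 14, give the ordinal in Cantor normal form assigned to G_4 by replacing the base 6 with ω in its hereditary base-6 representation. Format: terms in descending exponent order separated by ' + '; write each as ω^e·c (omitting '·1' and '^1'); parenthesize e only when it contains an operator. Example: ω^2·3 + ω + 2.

[0] 14 ≡ 2^(2 + 1) + 2^2 + 2 (base 2). Lift 3: 111. −1: 110.
[1] 110 ≡ 3^(3 + 1) + 3^3 + 2 (base 3). Lift 4: 1282. −1: 1281.
[2] 1281 ≡ 4^(4 + 1) + 4^4 + 1 (base 4). Lift 5: 18751. −1: 18750.
[3] 18750 ≡ 5^(5 + 1) + 5^5 (base 5). Lift 6: 326592. −1: 326591.
[4] 326591 ≡ 6^(6 + 1) + 5·6^5 + 5·6^4 + 5·6^3 + 5·6^2 + 5·6 + 5 (base 6). Lift 7: 5862841. −1: 5862840.

ω^(ω + 1) + ω^5·5 + ω^4·5 + ω^3·5 + ω^2·5 + ω·5 + 5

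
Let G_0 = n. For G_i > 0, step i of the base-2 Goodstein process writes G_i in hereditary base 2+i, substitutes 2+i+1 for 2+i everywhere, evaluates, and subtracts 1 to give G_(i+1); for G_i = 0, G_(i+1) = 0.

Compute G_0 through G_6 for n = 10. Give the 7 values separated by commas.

10, 83, 1025, 15625, 279935, 4215754, 84073323

G_0=10  [base 2] 2^(2 + 1) + 2  →[2↦3]→  3^(3 + 1) + 3 = 84  −1 ⇒ G_1=83
G_1=83  [base 3] 3^(3 + 1) + 2  →[3↦4]→  4^(4 + 1) + 2 = 1026  −1 ⇒ G_2=1025
G_2=1025  [base 4] 4^(4 + 1) + 1  →[4↦5]→  5^(5 + 1) + 1 = 15626  −1 ⇒ G_3=15625
G_3=15625  [base 5] 5^(5 + 1)  →[5↦6]→  6^(6 + 1) = 279936  −1 ⇒ G_4=279935
G_4=279935  [base 6] 5·6^6 + 5·6^5 + 5·6^4 + 5·6^3 + 5·6^2 + 5·6 + 5  →[6↦7]→  5·7^7 + 5·7^5 + 5·7^4 + 5·7^3 + 5·7^2 + 5·7 + 5 = 4215755  −1 ⇒ G_5=4215754
G_5=4215754  [base 7] 5·7^7 + 5·7^5 + 5·7^4 + 5·7^3 + 5·7^2 + 5·7 + 4  →[7↦8]→  5·8^8 + 5·8^5 + 5·8^4 + 5·8^3 + 5·8^2 + 5·8 + 4 = 84073324  −1 ⇒ G_6=84073323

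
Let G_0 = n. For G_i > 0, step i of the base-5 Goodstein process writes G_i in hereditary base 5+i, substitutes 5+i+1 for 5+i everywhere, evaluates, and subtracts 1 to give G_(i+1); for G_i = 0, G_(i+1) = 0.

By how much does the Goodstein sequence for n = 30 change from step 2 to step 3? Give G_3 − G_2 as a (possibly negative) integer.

G_0=30  [base 5] 5^2 + 5  →[5↦6]→  6^2 + 6 = 42  −1 ⇒ G_1=41
G_1=41  [base 6] 6^2 + 5  →[6↦7]→  7^2 + 5 = 54  −1 ⇒ G_2=53
G_2=53  [base 7] 7^2 + 4  →[7↦8]→  8^2 + 4 = 68  −1 ⇒ G_3=67

14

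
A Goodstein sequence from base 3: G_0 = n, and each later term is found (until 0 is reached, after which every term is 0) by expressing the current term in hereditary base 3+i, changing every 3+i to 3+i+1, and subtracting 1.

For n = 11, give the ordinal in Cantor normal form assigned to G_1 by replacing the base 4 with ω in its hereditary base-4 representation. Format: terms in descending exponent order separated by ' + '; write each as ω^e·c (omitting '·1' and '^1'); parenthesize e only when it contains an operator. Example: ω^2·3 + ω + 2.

ω^2 + 1

[0] 11 ≡ 3^2 + 2 (base 3). Lift 4: 18. −1: 17.
[1] 17 ≡ 4^2 + 1 (base 4). Lift 5: 26. −1: 25.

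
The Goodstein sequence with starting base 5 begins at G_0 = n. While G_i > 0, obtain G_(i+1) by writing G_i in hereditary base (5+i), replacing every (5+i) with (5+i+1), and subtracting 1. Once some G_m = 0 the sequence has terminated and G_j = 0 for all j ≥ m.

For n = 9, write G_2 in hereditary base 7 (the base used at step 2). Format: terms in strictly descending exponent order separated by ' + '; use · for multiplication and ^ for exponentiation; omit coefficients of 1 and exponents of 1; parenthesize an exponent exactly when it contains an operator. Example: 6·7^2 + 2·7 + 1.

7 + 2

[0] 9 ≡ 5 + 4 (base 5). Lift 6: 10. −1: 9.
[1] 9 ≡ 6 + 3 (base 6). Lift 7: 10. −1: 9.
[2] 9 ≡ 7 + 2 (base 7). Lift 8: 10. −1: 9.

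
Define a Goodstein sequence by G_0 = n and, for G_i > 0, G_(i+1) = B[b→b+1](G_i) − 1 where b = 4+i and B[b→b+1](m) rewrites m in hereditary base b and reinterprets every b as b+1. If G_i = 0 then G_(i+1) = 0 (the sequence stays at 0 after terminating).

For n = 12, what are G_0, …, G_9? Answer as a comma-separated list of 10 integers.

step 0: 12 = 3·4; sub 5 for 4: 3·5; = 15; G_1 = 15−1 = 14
step 1: 14 = 2·5 + 4; sub 6 for 5: 2·6 + 4; = 16; G_2 = 16−1 = 15
step 2: 15 = 2·6 + 3; sub 7 for 6: 2·7 + 3; = 17; G_3 = 17−1 = 16
step 3: 16 = 2·7 + 2; sub 8 for 7: 2·8 + 2; = 18; G_4 = 18−1 = 17
step 4: 17 = 2·8 + 1; sub 9 for 8: 2·9 + 1; = 19; G_5 = 19−1 = 18
step 5: 18 = 2·9; sub 10 for 9: 2·10; = 20; G_6 = 20−1 = 19
step 6: 19 = 10 + 9; sub 11 for 10: 11 + 9; = 20; G_7 = 20−1 = 19
step 7: 19 = 11 + 8; sub 12 for 11: 12 + 8; = 20; G_8 = 20−1 = 19
step 8: 19 = 12 + 7; sub 13 for 12: 13 + 7; = 20; G_9 = 20−1 = 19

12, 14, 15, 16, 17, 18, 19, 19, 19, 19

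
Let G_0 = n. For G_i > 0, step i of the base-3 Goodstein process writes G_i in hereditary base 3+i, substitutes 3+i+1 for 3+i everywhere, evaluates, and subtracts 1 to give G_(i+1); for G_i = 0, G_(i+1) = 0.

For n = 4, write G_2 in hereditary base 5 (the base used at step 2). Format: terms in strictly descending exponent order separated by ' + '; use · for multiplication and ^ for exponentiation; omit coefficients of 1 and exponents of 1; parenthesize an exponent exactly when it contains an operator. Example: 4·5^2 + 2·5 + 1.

4

4 —HB3→ 3 + 1 —bump→ 4 + 1 = 5 —(−1)→ 4
4 —HB4→ 4 —bump→ 5 = 5 —(−1)→ 4
4 —HB5→ 4 —bump→ 4 = 4 —(−1)→ 3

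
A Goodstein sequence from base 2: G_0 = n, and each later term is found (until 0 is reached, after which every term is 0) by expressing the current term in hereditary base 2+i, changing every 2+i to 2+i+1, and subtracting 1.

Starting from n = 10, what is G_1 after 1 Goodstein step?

base 2: 10 = 2^(2 + 1) + 2; at 3: 3^(3 + 1) + 3 = 84; next = 83
base 3: 83 = 3^(3 + 1) + 2; at 4: 4^(4 + 1) + 2 = 1026; next = 1025

83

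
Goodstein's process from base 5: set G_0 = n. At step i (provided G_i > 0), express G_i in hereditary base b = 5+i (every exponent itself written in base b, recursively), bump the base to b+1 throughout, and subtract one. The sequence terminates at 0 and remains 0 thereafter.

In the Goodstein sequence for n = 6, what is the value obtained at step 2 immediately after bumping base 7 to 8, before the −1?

[0] 6 ≡ 5 + 1 (base 5). Lift 6: 7. −1: 6.
[1] 6 ≡ 6 (base 6). Lift 7: 7. −1: 6.
[2] 6 ≡ 6 (base 7). Lift 8: 6. −1: 5.

6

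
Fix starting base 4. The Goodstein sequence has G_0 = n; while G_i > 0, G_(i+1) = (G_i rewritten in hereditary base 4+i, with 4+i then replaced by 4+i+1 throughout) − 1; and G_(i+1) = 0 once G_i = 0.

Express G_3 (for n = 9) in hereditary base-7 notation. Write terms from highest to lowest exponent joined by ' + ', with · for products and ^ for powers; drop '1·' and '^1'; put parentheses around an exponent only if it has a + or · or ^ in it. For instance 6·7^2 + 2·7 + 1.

7 + 4

base 4: 9 = 2·4 + 1; at 5: 2·5 + 1 = 11; next = 10
base 5: 10 = 2·5; at 6: 2·6 = 12; next = 11
base 6: 11 = 6 + 5; at 7: 7 + 5 = 12; next = 11
base 7: 11 = 7 + 4; at 8: 8 + 4 = 12; next = 11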